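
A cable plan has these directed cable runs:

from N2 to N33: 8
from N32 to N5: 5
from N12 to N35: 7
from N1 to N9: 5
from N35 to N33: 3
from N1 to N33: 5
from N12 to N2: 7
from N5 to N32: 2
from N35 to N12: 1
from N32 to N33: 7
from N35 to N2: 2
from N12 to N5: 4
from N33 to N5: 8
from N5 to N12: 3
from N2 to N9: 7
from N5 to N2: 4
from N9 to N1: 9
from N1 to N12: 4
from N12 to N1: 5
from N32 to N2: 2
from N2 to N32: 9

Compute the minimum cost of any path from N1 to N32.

Compare a few routes:
N1 - N12 - N5 - N32: 4+4+2 = 10
N1 - N12 - N2 - N32: 4+7+9 = 20
N1 - N33 - N5 - N32: 5+8+2 = 15
The minimum is 10 via N1 - N12 - N5 - N32.

10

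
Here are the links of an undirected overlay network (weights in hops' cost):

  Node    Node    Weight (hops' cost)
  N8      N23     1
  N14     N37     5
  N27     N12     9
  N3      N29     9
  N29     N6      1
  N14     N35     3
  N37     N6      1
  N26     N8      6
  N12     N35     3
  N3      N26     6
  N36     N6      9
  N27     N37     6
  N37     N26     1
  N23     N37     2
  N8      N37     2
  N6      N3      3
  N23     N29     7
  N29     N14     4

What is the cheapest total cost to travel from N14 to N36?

14 hops' cost

Enumerating some paths:
N14 → N29 → N23 → N37 → N6 → N36: 4+7+2+1+9 = 23
N14 → N29 → N6 → N36: 4+1+9 = 14
N14 → N37 → N6 → N36: 5+1+9 = 15
N14 → N29 → N23 → N8 → N37 → N6 → N36: 4+7+1+2+1+9 = 24
Cheapest is N14 → N29 → N6 → N36 at 14 hops' cost.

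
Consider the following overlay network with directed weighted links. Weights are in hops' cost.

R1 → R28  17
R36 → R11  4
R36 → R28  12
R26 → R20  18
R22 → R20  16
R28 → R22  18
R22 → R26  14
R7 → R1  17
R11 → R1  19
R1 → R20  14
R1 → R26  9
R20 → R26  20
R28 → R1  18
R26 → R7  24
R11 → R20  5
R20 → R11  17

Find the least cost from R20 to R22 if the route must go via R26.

96 hops' cost

Best R20 to R26: R20–R26 costing 20
Shortest R26→R22: R26–R7–R1–R28–R22 = 76
Total via R26: 20 + 76 = 96 hops' cost.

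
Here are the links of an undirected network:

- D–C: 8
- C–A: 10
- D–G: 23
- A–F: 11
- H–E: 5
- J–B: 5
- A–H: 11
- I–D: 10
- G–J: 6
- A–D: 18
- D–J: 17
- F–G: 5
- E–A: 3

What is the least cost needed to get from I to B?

Compare a few routes:
I - D - A - F - G - J - B: 10+18+11+5+6+5 = 55
I - D - G - J - B: 10+23+6+5 = 44
I - D - J - B: 10+17+5 = 32
Cheapest is I - D - J - B at 32.

32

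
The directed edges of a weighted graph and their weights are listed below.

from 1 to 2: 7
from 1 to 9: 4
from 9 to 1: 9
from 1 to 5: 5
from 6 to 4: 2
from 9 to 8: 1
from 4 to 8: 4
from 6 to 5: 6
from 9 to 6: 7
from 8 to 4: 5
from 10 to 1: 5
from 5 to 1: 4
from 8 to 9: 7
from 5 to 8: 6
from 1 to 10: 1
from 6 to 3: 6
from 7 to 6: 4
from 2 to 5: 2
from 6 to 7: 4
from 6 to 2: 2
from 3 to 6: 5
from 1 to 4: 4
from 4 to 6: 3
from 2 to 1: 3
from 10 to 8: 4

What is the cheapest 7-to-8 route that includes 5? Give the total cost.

Shortest 7→5: 7 → 6 → 2 → 5 = 8
Best 5 to 8: 5 → 8 costing 6
Total via 5: 8 + 6 = 14.

14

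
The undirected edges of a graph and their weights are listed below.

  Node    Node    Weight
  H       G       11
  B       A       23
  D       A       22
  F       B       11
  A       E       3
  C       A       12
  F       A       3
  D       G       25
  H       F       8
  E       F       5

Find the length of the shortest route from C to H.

Enumerating some paths:
C–A–F–H: 12+3+8 = 23
C–A–E–F–H: 12+3+5+8 = 28
Cheapest is C–A–F–H at 23.

23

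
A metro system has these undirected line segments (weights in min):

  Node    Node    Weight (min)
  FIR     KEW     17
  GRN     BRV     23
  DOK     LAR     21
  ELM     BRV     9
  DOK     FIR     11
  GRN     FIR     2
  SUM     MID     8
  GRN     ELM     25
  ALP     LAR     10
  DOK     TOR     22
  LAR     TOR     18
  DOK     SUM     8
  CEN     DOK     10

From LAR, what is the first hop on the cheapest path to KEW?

DOK

Enumerating some paths:
LAR–TOR–DOK–FIR–KEW: 18+22+11+17 = 68
LAR–DOK–FIR–KEW: 21+11+17 = 49
Cheapest is LAR–DOK–FIR–KEW at 49 min.
So from LAR the first move is to DOK.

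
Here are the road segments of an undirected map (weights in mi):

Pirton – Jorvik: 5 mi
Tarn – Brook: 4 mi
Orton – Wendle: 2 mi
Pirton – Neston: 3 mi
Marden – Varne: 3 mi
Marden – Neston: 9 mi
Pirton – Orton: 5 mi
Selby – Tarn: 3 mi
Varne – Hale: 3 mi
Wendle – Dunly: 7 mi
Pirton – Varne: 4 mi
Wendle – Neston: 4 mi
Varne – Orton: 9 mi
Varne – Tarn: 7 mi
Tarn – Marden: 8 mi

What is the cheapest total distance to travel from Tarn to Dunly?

25 mi

Compare a few routes:
Tarn - Marden - Neston - Wendle - Dunly: 8+9+4+7 = 28
Tarn - Varne - Pirton - Neston - Wendle - Dunly: 7+4+3+4+7 = 25
Cheapest is Tarn - Varne - Pirton - Neston - Wendle - Dunly at 25 mi.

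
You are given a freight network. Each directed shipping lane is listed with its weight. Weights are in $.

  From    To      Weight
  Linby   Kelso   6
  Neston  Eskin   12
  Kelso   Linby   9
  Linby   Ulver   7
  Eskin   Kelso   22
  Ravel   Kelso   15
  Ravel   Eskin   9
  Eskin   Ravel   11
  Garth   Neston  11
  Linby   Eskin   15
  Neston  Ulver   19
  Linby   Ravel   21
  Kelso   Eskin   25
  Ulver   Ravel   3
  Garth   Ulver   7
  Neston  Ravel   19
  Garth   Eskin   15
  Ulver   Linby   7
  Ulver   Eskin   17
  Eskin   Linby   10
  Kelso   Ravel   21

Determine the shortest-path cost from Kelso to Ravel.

Running Dijkstra from Kelso:
Kelso: 0
Linby: 9  (via Kelso)
Ulver: 16  (via Linby)
Ravel: 19  (via Ulver)
Shortest route: Kelso–Linby–Ulver–Ravel = $19.

$19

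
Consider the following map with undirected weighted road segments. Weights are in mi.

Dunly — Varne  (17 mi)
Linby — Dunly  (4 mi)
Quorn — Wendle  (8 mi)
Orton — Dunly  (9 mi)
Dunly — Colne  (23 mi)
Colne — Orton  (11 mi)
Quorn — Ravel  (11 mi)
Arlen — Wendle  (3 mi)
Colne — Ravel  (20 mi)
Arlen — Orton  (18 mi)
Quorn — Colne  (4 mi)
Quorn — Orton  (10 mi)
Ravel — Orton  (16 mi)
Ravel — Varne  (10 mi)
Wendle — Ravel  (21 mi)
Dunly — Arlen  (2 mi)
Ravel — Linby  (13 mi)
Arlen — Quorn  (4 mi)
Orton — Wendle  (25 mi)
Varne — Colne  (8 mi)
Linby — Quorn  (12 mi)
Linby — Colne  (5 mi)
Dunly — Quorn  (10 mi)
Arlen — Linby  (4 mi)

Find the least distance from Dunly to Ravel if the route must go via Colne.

24 mi

Best Dunly to Colne: Dunly → Linby → Colne costing 9
Shortest Colne→Ravel: Colne → Quorn → Ravel = 15
Total via Colne: 9 + 15 = 24 mi.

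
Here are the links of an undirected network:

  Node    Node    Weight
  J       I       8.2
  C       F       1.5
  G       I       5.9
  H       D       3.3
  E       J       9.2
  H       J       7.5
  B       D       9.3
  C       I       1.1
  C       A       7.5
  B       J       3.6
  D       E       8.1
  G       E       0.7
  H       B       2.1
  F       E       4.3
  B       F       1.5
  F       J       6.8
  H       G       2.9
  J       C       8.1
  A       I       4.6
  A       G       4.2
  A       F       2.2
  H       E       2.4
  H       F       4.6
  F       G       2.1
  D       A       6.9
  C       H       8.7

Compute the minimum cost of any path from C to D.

Settle nodes by increasing distance from C:
C: 0
I: 1.1  (via C)
F: 1.5  (via C)
B: 3  (via F)
G: 3.6  (via F)
A: 3.7  (via F)
E: 4.3  (via G)
H: 5.1  (via B)
J: 6.6  (via B)
D: 8.4  (via H)
Shortest route: C → F → B → H → D = 8.4.

8.4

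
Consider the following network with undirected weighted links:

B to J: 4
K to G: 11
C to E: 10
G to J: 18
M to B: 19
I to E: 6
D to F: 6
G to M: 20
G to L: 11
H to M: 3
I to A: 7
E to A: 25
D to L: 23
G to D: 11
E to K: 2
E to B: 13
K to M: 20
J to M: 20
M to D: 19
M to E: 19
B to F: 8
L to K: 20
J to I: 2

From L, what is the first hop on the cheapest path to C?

K

Candidate routes:
L–G–K–E–C: 11+11+2+10 = 34
L–K–E–C: 20+2+10 = 32
The minimum is 32 via L–K–E–C.
So from L the first move is to K.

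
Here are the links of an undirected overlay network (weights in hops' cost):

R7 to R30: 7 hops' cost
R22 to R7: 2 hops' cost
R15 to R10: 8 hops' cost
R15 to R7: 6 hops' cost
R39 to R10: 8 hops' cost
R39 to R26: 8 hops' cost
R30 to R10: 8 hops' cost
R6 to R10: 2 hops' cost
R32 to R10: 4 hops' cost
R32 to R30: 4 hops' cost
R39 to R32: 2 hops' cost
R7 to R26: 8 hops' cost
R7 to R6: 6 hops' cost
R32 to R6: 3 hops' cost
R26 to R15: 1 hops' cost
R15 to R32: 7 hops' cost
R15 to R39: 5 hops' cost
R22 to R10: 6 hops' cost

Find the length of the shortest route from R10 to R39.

6 hops' cost

Shortest distances from R10:
R10: 0
R6: 2  (via R10)
R32: 4  (via R10)
R39: 6  (via R32)
Shortest route: R10 → R32 → R39 = 6 hops' cost.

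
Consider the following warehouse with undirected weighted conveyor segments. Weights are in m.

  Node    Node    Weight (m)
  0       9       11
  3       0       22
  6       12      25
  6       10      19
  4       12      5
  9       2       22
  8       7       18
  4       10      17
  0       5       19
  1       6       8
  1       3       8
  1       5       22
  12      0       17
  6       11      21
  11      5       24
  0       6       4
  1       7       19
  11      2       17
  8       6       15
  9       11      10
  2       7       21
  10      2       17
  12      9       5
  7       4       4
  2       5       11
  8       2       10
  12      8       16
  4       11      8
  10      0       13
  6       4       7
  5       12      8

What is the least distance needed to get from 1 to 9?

Compare a few routes:
1 → 6 → 4 → 11 → 9: 8+7+8+10 = 33
1 → 6 → 4 → 12 → 9: 8+7+5+5 = 25
1 → 7 → 4 → 12 → 9: 19+4+5+5 = 33
1 → 6 → 0 → 9: 8+4+11 = 23
Cheapest is 1 → 6 → 0 → 9 at 23 m.

23 m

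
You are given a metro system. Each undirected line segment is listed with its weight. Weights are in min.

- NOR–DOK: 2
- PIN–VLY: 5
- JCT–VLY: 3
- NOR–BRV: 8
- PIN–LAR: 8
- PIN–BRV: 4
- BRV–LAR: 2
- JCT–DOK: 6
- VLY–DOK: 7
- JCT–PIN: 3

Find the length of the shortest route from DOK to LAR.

Candidate routes:
DOK–NOR–BRV–LAR: 2+8+2 = 12
DOK–JCT–PIN–LAR: 6+3+8 = 17
DOK–JCT–PIN–BRV–LAR: 6+3+4+2 = 15
Cheapest is DOK–NOR–BRV–LAR at 12 min.

12 min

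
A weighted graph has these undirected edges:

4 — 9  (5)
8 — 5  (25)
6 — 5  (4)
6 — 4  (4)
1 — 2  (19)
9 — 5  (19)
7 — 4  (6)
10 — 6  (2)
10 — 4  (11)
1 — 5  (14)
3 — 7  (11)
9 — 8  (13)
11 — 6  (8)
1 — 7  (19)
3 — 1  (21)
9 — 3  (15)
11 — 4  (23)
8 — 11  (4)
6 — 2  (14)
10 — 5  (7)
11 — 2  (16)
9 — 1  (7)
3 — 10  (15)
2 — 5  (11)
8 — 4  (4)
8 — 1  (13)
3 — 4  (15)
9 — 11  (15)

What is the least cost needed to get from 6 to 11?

Candidate routes:
6–11: 8 = 8
6–4–8–11: 4+4+4 = 12
Cheapest is 6–11 at 8.

8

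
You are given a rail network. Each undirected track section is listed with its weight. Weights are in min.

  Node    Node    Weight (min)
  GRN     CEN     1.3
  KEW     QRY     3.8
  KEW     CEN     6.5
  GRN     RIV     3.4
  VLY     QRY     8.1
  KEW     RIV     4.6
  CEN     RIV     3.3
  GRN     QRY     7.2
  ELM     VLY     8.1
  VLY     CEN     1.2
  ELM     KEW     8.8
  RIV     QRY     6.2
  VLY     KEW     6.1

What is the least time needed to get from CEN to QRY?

8.5 min

Running Dijkstra from CEN:
CEN: 0
VLY: 1.2  (via CEN)
GRN: 1.3  (via CEN)
RIV: 3.3  (via CEN)
KEW: 6.5  (via CEN)
QRY: 8.5  (via GRN)
Shortest route: CEN → GRN → QRY = 8.5 min.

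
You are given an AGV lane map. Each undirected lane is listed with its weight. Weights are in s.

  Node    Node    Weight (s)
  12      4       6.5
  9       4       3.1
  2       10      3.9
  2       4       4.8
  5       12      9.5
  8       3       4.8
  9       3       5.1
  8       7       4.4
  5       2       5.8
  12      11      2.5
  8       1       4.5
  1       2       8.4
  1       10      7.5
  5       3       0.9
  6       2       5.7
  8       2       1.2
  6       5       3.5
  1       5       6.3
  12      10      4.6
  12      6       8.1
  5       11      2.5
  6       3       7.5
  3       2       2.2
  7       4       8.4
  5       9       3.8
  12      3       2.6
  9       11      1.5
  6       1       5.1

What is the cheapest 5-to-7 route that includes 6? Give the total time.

Best 5 to 6: 5–6 costing 3.5
Best 6 to 7: 6–2–8–7 costing 11.3
Total via 6: 3.5 + 11.3 = 14.8 s.

14.8 s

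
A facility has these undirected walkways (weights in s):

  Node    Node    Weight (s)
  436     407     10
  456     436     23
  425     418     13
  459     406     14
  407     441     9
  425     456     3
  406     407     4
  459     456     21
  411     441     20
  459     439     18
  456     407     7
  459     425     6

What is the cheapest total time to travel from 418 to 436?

Shortest distances from 418:
418: 0
425: 13  (via 418)
456: 16  (via 425)
459: 19  (via 425)
407: 23  (via 456)
406: 27  (via 407)
441: 32  (via 407)
436: 33  (via 407)
Shortest route: 418 → 425 → 456 → 407 → 436 = 33 s.

33 s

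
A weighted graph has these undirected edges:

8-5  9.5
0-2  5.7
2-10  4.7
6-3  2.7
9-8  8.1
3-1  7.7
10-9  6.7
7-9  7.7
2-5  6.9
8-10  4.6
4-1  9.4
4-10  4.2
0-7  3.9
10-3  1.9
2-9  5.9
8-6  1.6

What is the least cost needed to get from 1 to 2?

14.3

Running Dijkstra from 1:
1: 0
3: 7.7  (via 1)
4: 9.4  (via 1)
10: 9.6  (via 3)
6: 10.4  (via 3)
8: 12  (via 6)
2: 14.3  (via 10)
Shortest route: 1 → 3 → 10 → 2 = 14.3.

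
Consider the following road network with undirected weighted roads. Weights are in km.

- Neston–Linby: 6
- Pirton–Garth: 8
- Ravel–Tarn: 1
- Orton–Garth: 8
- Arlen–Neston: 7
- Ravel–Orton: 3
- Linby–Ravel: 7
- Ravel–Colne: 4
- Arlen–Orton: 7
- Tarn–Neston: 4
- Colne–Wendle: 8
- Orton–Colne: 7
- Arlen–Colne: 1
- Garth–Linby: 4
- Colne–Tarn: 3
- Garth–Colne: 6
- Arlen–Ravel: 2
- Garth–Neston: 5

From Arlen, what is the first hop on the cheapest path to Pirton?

Compare a few routes:
Arlen–Neston–Garth–Pirton: 7+5+8 = 20
Arlen–Colne–Garth–Pirton: 1+6+8 = 15
Cheapest is Arlen–Colne–Garth–Pirton at 15 km.
So from Arlen the first move is to Colne.

Colne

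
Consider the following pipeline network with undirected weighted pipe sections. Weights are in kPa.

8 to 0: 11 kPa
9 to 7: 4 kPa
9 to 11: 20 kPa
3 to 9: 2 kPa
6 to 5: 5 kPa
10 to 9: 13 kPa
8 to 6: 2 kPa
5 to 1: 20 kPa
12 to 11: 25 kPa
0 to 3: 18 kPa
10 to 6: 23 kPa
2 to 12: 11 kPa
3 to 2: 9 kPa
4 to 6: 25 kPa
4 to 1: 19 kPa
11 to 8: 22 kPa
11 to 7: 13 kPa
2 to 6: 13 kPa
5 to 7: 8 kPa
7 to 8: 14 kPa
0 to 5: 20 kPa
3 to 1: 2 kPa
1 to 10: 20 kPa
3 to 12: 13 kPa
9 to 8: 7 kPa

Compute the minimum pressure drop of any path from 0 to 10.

Running Dijkstra from 0:
0: 0
8: 11  (via 0)
6: 13  (via 8)
3: 18  (via 0)
5: 18  (via 6)
9: 18  (via 8)
1: 20  (via 3)
7: 22  (via 9)
2: 26  (via 6)
10: 31  (via 9)
Shortest route: 0–8–9–10 = 31 kPa.

31 kPa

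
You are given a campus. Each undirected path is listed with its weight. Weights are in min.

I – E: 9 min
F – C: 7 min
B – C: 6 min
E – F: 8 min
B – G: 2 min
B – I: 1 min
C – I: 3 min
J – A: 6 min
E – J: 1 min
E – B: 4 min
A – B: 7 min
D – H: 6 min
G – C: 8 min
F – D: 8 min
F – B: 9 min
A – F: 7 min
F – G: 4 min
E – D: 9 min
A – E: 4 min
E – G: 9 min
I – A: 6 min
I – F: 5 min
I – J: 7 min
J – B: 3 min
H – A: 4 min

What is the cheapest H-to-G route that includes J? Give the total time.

14 min

Best H to J: H → A → E → J costing 9
Best J to G: J → B → G costing 5
Total via J: 9 + 5 = 14 min.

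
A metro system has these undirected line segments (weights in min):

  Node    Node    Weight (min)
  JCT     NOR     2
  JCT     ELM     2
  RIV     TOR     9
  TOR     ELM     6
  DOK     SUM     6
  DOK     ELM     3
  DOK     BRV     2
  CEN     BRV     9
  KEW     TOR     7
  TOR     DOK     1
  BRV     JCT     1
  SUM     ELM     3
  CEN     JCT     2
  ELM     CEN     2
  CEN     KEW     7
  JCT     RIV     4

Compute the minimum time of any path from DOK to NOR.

5 min

Shortest distances from DOK:
DOK: 0
TOR: 1  (via DOK)
BRV: 2  (via DOK)
ELM: 3  (via DOK)
JCT: 3  (via BRV)
CEN: 5  (via ELM)
NOR: 5  (via JCT)
Shortest route: DOK → BRV → JCT → NOR = 5 min.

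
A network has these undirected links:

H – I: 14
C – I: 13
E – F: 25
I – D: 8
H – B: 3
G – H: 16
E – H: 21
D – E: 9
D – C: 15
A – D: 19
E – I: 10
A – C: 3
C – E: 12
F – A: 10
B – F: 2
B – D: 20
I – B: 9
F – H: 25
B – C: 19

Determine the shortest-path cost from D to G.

36

Running Dijkstra from D:
D: 0
I: 8  (via D)
E: 9  (via D)
C: 15  (via D)
B: 17  (via I)
A: 18  (via C)
F: 19  (via B)
H: 20  (via B)
G: 36  (via H)
Shortest route: D → I → B → H → G = 36.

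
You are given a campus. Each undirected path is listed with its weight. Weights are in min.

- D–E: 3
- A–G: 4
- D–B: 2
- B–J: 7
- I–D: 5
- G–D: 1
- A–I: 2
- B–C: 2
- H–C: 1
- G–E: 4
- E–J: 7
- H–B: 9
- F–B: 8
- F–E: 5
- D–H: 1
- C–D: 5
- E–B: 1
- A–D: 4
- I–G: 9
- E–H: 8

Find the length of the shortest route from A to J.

Compare a few routes:
A–D–E–J: 4+3+7 = 14
A–D–B–J: 4+2+7 = 13
A–D–B–E–J: 4+2+1+7 = 14
The minimum is 13 min via A–D–B–J.

13 min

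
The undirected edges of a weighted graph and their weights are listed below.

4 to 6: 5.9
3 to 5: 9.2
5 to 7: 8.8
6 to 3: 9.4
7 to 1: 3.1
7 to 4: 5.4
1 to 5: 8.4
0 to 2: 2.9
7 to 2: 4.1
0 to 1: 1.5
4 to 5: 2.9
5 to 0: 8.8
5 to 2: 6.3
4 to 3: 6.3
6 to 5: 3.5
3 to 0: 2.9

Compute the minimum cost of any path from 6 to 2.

9.8

Running Dijkstra from 6:
6: 0
5: 3.5  (via 6)
4: 5.9  (via 6)
3: 9.4  (via 6)
2: 9.8  (via 5)
Shortest route: 6 → 5 → 2 = 9.8.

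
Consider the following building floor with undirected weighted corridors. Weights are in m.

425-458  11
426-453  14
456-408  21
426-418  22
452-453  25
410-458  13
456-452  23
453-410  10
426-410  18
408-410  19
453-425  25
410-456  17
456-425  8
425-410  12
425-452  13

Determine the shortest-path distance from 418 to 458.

Enumerating some paths:
418 → 426 → 453 → 410 → 458: 22+14+10+13 = 59
418 → 426 → 410 → 458: 22+18+13 = 53
The minimum is 53 m via 418 → 426 → 410 → 458.

53 m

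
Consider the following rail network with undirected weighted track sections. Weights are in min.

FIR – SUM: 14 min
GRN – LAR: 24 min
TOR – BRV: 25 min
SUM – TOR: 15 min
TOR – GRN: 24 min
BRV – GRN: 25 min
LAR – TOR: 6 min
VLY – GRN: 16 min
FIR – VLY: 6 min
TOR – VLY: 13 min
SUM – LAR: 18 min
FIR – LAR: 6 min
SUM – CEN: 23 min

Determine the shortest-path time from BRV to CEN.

63 min

Compare a few routes:
BRV - TOR - SUM - CEN: 25+15+23 = 63
BRV - TOR - LAR - SUM - CEN: 25+6+18+23 = 72
BRV - TOR - LAR - FIR - SUM - CEN: 25+6+6+14+23 = 74
BRV - TOR - VLY - FIR - SUM - CEN: 25+13+6+14+23 = 81
Cheapest is BRV - TOR - SUM - CEN at 63 min.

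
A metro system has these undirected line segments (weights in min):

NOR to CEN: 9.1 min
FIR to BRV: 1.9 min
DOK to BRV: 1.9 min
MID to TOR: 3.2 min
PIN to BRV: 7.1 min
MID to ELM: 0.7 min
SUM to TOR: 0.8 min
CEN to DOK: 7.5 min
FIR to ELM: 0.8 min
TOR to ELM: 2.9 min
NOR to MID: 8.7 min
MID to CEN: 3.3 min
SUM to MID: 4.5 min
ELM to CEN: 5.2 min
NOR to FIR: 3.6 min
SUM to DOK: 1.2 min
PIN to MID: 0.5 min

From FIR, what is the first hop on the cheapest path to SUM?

Candidate routes:
FIR → ELM → TOR → SUM: 0.8+2.9+0.8 = 4.5
FIR → BRV → DOK → SUM: 1.9+1.9+1.2 = 5
Cheapest is FIR → ELM → TOR → SUM at 4.5 min.
So from FIR the first move is to ELM.

ELM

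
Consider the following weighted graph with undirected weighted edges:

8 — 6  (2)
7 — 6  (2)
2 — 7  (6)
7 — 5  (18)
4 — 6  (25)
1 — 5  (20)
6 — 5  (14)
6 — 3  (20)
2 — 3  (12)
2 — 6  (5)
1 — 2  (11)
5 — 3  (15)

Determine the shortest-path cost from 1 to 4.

41

Shortest distances from 1:
1: 0
2: 11  (via 1)
6: 16  (via 2)
7: 17  (via 2)
8: 18  (via 6)
5: 20  (via 1)
3: 23  (via 2)
4: 41  (via 6)
Shortest route: 1–2–6–4 = 41.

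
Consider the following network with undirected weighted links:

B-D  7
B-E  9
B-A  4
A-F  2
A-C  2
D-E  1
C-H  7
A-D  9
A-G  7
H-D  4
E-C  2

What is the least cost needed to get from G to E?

Compare a few routes:
G → A → B → D → E: 7+4+7+1 = 19
G → A → D → E: 7+9+1 = 17
G → A → C → E: 7+2+2 = 11
Cheapest is G → A → C → E at 11.

11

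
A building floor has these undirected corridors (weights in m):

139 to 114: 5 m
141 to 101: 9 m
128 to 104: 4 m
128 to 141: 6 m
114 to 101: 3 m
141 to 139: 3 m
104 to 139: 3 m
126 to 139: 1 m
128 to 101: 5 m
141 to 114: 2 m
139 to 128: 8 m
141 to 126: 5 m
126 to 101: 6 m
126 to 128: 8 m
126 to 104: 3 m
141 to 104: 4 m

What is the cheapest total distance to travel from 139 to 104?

3 m

Enumerating some paths:
139 → 126 → 104: 1+3 = 4
139 → 104: 3 = 3
The minimum is 3 m via 139 → 104.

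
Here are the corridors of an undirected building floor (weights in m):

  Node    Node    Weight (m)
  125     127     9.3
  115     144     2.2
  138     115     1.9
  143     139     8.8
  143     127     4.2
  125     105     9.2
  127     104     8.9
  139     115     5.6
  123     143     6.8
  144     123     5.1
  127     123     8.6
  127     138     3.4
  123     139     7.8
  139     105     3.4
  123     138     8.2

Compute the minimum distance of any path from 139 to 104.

Candidate routes:
139 → 123 → 127 → 104: 7.8+8.6+8.9 = 25.3
139 → 143 → 127 → 104: 8.8+4.2+8.9 = 21.9
139 → 115 → 138 → 127 → 104: 5.6+1.9+3.4+8.9 = 19.8
139 → 123 → 143 → 127 → 104: 7.8+6.8+4.2+8.9 = 27.7
Cheapest is 139 → 115 → 138 → 127 → 104 at 19.8 m.

19.8 m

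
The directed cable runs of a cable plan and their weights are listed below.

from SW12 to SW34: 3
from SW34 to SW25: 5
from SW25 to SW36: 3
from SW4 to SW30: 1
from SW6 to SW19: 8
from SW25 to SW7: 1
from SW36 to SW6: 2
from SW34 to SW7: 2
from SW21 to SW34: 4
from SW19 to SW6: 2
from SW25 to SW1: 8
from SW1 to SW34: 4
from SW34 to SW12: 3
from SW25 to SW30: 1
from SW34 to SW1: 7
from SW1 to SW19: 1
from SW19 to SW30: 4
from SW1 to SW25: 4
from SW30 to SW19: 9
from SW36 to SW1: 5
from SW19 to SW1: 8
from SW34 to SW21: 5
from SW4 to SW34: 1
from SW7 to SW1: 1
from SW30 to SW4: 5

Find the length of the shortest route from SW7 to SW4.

11

Candidate routes:
SW7–SW1–SW25–SW36–SW6–SW19–SW30–SW4: 1+4+3+2+8+4+5 = 27
SW7–SW1–SW34–SW25–SW30–SW4: 1+4+5+1+5 = 16
SW7–SW1–SW19–SW30–SW4: 1+1+4+5 = 11
Cheapest is SW7–SW1–SW19–SW30–SW4 at 11.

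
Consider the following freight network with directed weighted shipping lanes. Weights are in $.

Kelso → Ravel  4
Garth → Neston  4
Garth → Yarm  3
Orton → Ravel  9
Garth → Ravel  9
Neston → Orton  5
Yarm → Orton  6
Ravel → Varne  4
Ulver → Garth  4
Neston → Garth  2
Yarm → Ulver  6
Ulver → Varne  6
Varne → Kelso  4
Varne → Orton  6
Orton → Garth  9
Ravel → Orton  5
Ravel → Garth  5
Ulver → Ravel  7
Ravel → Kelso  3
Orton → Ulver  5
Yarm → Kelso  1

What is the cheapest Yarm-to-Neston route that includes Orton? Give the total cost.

$19

Shortest Yarm→Orton: Yarm–Orton = 6
Shortest Orton→Neston: Orton–Garth–Neston = 13
Total via Orton: 6 + 13 = $19.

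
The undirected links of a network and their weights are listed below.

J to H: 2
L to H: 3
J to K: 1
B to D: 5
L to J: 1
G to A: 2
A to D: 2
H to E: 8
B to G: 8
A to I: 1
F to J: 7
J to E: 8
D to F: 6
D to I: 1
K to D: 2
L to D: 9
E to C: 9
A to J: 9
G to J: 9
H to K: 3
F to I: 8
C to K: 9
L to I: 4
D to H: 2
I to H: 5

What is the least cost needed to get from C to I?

Enumerating some paths:
C - K - D - I: 9+2+1 = 12
C - K - D - A - I: 9+2+2+1 = 14
The minimum is 12 via C - K - D - I.

12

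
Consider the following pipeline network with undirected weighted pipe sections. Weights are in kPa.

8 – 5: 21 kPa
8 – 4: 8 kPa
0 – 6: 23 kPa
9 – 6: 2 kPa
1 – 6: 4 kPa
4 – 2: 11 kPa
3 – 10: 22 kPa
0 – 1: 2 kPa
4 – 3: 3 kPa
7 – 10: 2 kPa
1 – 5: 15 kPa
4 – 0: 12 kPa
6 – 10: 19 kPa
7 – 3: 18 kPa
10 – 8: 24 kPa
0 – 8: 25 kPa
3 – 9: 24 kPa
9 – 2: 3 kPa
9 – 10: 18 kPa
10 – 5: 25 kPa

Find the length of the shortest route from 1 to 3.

17 kPa

Compare a few routes:
1 - 6 - 9 - 2 - 4 - 3: 4+2+3+11+3 = 23
1 - 0 - 8 - 4 - 3: 2+25+8+3 = 38
1 - 6 - 9 - 3: 4+2+24 = 30
1 - 0 - 4 - 3: 2+12+3 = 17
Cheapest is 1 - 0 - 4 - 3 at 17 kPa.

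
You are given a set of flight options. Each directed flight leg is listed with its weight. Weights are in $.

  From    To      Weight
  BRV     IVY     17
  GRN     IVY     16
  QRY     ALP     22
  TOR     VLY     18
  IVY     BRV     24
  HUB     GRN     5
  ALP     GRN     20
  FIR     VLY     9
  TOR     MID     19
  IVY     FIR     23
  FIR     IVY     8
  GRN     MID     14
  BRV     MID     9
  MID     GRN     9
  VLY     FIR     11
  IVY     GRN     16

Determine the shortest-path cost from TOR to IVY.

Candidate routes:
TOR → MID → GRN → IVY: 19+9+16 = 44
TOR → VLY → FIR → IVY: 18+11+8 = 37
The minimum is $37 via TOR → VLY → FIR → IVY.

$37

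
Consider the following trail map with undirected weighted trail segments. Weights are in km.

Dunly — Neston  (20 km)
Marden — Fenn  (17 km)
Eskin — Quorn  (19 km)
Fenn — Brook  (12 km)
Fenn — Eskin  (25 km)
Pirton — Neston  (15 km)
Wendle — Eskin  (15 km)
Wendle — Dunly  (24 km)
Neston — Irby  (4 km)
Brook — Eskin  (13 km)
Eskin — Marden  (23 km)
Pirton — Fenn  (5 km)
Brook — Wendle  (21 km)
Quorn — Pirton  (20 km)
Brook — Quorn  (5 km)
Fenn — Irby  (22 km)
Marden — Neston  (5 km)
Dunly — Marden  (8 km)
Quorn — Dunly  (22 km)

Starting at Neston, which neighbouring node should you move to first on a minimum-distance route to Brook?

Compare a few routes:
Neston - Pirton - Fenn - Brook: 15+5+12 = 32
Neston - Marden - Fenn - Brook: 5+17+12 = 34
Neston - Irby - Fenn - Brook: 4+22+12 = 38
Neston - Pirton - Quorn - Brook: 15+20+5 = 40
The minimum is 32 km via Neston - Pirton - Fenn - Brook.
So from Neston the first move is to Pirton.

Pirton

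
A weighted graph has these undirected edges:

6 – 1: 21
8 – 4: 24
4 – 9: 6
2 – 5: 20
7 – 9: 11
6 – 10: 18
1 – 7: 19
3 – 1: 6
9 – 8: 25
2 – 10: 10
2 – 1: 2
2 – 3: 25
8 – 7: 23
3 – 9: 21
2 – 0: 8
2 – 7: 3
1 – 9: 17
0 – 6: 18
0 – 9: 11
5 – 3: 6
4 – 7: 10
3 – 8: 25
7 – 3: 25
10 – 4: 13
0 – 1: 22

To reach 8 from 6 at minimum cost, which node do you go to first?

Compare a few routes:
6 → 0 → 2 → 7 → 8: 18+8+3+23 = 52
6 → 0 → 9 → 8: 18+11+25 = 54
6 → 1 → 3 → 8: 21+6+25 = 52
6 → 1 → 2 → 7 → 8: 21+2+3+23 = 49
Cheapest is 6 → 1 → 2 → 7 → 8 at 49.
So from 6 the first move is to 1.

1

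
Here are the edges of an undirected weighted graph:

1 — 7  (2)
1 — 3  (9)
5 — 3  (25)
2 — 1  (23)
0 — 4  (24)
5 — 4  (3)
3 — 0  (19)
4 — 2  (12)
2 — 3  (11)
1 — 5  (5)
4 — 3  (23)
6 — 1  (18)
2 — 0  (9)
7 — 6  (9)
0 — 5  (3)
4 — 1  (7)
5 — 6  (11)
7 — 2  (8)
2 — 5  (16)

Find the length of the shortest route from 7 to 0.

10

Compare a few routes:
7 → 1 → 5 → 0: 2+5+3 = 10
7 → 1 → 4 → 5 → 0: 2+7+3+3 = 15
Cheapest is 7 → 1 → 5 → 0 at 10.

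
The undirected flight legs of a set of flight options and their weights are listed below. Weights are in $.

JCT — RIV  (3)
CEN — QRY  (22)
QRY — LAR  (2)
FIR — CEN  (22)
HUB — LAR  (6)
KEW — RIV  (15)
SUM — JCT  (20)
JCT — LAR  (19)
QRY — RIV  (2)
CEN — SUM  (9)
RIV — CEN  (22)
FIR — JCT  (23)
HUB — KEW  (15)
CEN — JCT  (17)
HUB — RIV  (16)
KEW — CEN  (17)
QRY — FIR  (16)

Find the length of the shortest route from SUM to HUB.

$33

Compare a few routes:
SUM–JCT–RIV–QRY–LAR–HUB: 20+3+2+2+6 = 33
SUM–JCT–RIV–HUB: 20+3+16 = 39
Cheapest is SUM–JCT–RIV–QRY–LAR–HUB at $33.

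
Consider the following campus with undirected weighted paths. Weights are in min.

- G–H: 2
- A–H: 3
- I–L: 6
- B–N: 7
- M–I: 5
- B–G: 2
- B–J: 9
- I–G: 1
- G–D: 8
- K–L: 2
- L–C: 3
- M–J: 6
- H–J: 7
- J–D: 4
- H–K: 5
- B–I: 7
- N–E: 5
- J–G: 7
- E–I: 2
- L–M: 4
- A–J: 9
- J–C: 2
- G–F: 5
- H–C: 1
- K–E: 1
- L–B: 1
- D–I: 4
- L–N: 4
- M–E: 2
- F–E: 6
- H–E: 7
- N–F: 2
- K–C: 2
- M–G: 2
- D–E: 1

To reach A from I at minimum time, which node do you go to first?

G

Enumerating some paths:
I - E - M - G - H - A: 2+2+2+2+3 = 11
I - G - H - A: 1+2+3 = 6
I - E - K - C - H - A: 2+1+2+1+3 = 9
I - E - K - H - A: 2+1+5+3 = 11
Cheapest is I - G - H - A at 6 min.
So from I the first move is to G.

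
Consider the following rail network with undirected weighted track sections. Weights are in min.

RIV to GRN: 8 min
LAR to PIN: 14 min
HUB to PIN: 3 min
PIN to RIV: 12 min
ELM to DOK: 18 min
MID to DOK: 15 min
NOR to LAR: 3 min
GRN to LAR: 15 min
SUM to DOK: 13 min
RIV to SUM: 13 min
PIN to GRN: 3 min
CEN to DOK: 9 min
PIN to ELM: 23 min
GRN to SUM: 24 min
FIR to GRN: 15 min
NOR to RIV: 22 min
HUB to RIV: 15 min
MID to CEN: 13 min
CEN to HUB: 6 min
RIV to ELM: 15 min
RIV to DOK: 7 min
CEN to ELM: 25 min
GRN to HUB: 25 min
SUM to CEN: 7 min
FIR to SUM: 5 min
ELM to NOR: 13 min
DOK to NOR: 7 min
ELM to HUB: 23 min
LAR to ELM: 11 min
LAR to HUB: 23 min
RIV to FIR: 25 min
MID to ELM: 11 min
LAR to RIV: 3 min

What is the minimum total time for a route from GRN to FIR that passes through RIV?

Best GRN to RIV: GRN → RIV costing 8
Best RIV to FIR: RIV → SUM → FIR costing 18
Total via RIV: 8 + 18 = 26 min.

26 min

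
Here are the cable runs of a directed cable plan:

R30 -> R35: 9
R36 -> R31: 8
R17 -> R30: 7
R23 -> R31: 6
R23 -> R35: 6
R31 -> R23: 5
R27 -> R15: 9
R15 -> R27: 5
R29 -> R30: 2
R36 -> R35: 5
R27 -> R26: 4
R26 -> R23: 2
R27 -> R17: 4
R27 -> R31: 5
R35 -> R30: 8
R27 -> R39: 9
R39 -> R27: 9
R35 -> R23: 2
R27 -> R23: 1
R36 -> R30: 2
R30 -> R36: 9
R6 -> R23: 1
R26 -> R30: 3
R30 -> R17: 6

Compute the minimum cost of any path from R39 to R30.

Settle nodes by increasing distance from R39:
R39: 0
R27: 9  (via R39)
R23: 10  (via R27)
R17: 13  (via R27)
R26: 13  (via R27)
R31: 14  (via R27)
R30: 16  (via R26)
Shortest route: R39 → R27 → R26 → R30 = 16.

16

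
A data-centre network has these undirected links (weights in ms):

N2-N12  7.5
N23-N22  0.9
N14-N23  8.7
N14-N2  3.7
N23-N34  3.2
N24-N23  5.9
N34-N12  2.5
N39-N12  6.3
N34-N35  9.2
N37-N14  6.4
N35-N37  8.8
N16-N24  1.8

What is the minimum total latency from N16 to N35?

Shortest distances from N16:
N16: 0
N24: 1.8  (via N16)
N23: 7.7  (via N24)
N22: 8.6  (via N23)
N34: 10.9  (via N23)
N12: 13.4  (via N34)
N14: 16.4  (via N23)
N39: 19.7  (via N12)
N35: 20.1  (via N34)
Shortest route: N16–N24–N23–N34–N35 = 20.1 ms.

20.1 ms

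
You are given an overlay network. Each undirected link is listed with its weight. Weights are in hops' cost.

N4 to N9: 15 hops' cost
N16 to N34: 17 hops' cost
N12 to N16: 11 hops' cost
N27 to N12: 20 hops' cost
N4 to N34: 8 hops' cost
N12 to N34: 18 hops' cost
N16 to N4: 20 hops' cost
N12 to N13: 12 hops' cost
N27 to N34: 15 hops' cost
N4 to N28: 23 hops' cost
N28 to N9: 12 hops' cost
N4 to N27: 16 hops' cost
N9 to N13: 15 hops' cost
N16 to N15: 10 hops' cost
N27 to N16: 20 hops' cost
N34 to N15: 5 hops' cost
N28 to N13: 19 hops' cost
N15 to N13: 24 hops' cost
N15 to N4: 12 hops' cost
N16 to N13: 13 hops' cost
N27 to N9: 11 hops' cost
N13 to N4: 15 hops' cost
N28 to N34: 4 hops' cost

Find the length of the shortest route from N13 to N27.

Candidate routes:
N13 → N4 → N27: 15+16 = 31
N13 → N9 → N27: 15+11 = 26
Cheapest is N13 → N9 → N27 at 26 hops' cost.

26 hops' cost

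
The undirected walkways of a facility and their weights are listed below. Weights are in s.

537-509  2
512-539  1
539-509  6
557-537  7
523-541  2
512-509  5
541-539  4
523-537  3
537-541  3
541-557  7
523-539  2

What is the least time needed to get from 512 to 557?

12 s

Running Dijkstra from 512:
512: 0
539: 1  (via 512)
523: 3  (via 539)
541: 5  (via 539)
509: 5  (via 512)
537: 6  (via 523)
557: 12  (via 541)
Shortest route: 512–539–541–557 = 12 s.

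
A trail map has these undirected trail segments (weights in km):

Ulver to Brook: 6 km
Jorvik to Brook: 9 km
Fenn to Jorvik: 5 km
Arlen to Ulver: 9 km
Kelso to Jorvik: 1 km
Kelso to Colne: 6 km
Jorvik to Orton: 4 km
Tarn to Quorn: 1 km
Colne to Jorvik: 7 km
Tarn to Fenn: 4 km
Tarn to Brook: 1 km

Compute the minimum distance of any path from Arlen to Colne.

Settle nodes by increasing distance from Arlen:
Arlen: 0
Ulver: 9  (via Arlen)
Brook: 15  (via Ulver)
Tarn: 16  (via Brook)
Quorn: 17  (via Tarn)
Fenn: 20  (via Tarn)
Jorvik: 24  (via Brook)
Kelso: 25  (via Jorvik)
Orton: 28  (via Jorvik)
Colne: 31  (via Jorvik)
Shortest route: Arlen → Ulver → Brook → Jorvik → Colne = 31 km.

31 km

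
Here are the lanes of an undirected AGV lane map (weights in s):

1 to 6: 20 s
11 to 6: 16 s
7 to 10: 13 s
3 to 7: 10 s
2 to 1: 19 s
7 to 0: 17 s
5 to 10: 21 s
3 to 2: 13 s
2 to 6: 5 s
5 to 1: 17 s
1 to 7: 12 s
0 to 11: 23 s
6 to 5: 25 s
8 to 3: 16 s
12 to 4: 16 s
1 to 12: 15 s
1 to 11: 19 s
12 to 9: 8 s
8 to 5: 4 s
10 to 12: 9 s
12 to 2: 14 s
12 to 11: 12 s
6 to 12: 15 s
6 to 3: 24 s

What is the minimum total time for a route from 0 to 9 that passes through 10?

47 s

Shortest 0→10: 0 → 7 → 10 = 30
Shortest 10→9: 10 → 12 → 9 = 17
Total via 10: 30 + 17 = 47 s.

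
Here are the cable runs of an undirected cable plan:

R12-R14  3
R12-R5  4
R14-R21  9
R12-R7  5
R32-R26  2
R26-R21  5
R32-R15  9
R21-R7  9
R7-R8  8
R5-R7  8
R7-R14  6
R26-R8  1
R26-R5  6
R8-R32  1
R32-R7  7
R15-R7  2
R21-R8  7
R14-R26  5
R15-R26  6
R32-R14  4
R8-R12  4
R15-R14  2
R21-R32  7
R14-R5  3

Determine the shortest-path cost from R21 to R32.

Compare a few routes:
R21 → R32: 7 = 7
R21 → R8 → R26 → R32: 7+1+2 = 10
R21 → R8 → R32: 7+1 = 8
The minimum is 7 via R21 → R32.

7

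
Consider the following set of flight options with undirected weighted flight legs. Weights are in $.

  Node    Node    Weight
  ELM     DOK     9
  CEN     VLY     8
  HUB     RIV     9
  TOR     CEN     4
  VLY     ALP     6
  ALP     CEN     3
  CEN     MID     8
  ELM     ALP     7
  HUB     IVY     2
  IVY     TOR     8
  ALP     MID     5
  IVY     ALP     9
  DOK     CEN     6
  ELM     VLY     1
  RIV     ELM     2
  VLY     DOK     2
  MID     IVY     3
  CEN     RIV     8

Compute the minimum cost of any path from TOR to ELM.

Compare a few routes:
TOR → CEN → ALP → VLY → ELM: 4+3+6+1 = 14
TOR → CEN → VLY → ELM: 4+8+1 = 13
TOR → CEN → ALP → ELM: 4+3+7 = 14
TOR → CEN → RIV → ELM: 4+8+2 = 14
Cheapest is TOR → CEN → VLY → ELM at $13.

$13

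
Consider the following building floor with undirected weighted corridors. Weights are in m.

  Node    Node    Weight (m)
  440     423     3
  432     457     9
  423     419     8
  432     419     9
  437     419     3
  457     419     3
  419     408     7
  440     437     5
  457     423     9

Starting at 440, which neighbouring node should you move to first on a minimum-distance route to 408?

Compare a few routes:
440 - 437 - 419 - 408: 5+3+7 = 15
440 - 423 - 419 - 408: 3+8+7 = 18
Cheapest is 440 - 437 - 419 - 408 at 15 m.
So from 440 the first move is to 437.

437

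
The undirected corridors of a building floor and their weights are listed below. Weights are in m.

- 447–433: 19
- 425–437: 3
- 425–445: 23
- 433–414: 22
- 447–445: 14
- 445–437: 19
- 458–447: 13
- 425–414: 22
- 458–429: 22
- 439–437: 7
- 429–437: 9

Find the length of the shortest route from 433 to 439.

Enumerating some paths:
433 → 447 → 445 → 437 → 439: 19+14+19+7 = 59
433 → 447 → 445 → 425 → 437 → 439: 19+14+23+3+7 = 66
433 → 414 → 425 → 437 → 439: 22+22+3+7 = 54
The minimum is 54 m via 433 → 414 → 425 → 437 → 439.

54 m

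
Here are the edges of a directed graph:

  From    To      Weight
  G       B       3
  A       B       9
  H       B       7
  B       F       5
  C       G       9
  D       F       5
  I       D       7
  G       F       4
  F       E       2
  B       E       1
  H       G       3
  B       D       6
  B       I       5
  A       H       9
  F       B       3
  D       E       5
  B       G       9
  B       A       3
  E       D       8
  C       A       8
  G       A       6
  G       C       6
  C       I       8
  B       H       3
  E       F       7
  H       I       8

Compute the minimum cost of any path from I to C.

Settle nodes by increasing distance from I:
I: 0
D: 7  (via I)
E: 12  (via D)
F: 12  (via D)
B: 15  (via F)
A: 18  (via B)
H: 18  (via B)
G: 21  (via H)
C: 27  (via G)
Shortest route: I–D–F–B–H–G–C = 27.

27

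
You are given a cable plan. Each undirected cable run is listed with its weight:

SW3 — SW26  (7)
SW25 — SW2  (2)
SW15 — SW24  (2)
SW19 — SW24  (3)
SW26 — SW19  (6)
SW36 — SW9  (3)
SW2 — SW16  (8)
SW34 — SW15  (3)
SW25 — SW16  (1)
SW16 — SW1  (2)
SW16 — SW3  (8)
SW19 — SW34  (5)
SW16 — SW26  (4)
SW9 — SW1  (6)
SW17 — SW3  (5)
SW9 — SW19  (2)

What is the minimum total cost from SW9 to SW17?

20

Enumerating some paths:
SW9 → SW1 → SW16 → SW26 → SW3 → SW17: 6+2+4+7+5 = 24
SW9 → SW1 → SW16 → SW3 → SW17: 6+2+8+5 = 21
SW9 → SW19 → SW26 → SW3 → SW17: 2+6+7+5 = 20
The minimum is 20 via SW9 → SW19 → SW26 → SW3 → SW17.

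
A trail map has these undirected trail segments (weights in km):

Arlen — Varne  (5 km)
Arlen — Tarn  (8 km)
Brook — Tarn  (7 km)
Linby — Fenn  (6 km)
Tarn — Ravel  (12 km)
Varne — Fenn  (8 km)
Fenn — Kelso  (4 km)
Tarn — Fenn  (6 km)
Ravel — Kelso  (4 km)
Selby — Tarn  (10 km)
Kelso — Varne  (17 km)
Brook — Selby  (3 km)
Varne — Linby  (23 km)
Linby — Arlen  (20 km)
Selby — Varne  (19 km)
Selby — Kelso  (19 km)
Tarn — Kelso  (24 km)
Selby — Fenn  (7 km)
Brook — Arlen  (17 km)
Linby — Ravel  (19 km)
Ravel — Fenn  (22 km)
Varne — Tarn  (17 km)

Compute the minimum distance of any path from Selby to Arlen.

18 km

Running Dijkstra from Selby:
Selby: 0
Brook: 3  (via Selby)
Fenn: 7  (via Selby)
Tarn: 10  (via Selby)
Kelso: 11  (via Fenn)
Linby: 13  (via Fenn)
Ravel: 15  (via Kelso)
Varne: 15  (via Fenn)
Arlen: 18  (via Tarn)
Shortest route: Selby–Tarn–Arlen = 18 km.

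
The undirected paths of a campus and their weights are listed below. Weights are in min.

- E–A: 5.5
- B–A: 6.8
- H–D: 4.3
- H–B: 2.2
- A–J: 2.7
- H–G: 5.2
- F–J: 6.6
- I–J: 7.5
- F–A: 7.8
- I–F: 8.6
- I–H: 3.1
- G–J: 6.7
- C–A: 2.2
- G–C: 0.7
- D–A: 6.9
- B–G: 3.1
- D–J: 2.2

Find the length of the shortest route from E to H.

13.6 min

Compare a few routes:
E → A → C → G → B → H: 5.5+2.2+0.7+3.1+2.2 = 13.7
E → A → B → H: 5.5+6.8+2.2 = 14.5
E → A → C → G → H: 5.5+2.2+0.7+5.2 = 13.6
The minimum is 13.6 min via E → A → C → G → H.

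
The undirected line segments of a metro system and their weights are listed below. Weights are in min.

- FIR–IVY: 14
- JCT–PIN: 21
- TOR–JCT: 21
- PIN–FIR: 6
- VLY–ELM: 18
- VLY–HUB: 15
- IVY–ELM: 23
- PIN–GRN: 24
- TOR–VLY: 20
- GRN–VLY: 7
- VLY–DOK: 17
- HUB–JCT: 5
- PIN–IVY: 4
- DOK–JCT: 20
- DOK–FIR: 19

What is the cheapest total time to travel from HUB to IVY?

30 min

Running Dijkstra from HUB:
HUB: 0
JCT: 5  (via HUB)
VLY: 15  (via HUB)
GRN: 22  (via VLY)
DOK: 25  (via JCT)
PIN: 26  (via JCT)
TOR: 26  (via JCT)
IVY: 30  (via PIN)
Shortest route: HUB–JCT–PIN–IVY = 30 min.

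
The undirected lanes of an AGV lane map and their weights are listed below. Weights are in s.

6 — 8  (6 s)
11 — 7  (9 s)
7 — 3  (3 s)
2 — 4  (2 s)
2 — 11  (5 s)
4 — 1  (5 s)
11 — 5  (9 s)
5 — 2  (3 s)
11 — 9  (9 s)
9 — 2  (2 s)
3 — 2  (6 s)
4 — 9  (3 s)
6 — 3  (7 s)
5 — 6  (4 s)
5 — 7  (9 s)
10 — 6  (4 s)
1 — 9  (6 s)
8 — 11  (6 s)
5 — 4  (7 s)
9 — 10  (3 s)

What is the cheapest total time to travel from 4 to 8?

Shortest distances from 4:
4: 0
2: 2  (via 4)
9: 3  (via 4)
1: 5  (via 4)
5: 5  (via 2)
10: 6  (via 9)
11: 7  (via 2)
3: 8  (via 2)
6: 9  (via 5)
7: 11  (via 3)
8: 13  (via 11)
Shortest route: 4–2–11–8 = 13 s.

13 s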